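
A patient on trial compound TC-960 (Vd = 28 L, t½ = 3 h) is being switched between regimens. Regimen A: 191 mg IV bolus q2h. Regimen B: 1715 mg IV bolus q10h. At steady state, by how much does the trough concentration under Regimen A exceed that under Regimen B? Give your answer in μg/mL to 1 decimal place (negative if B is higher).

Regimen A: f = (1/2)^(2/3) ≈ 0.6300; Cmin,ss = (191/28)·f/(1−f) ≈ 11.615 μg/mL.
Regimen B: f = (1/2)^(10/3) ≈ 0.0992; Cmin,ss = (1715/28)·f/(1−f) ≈ 6.745 μg/mL.
Difference ≈ 11.615 − 6.745 ≈ 4.870 μg/mL.

4.9 μg/mL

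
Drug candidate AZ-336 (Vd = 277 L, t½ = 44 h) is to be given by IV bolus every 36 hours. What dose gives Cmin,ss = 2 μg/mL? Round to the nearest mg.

423 mg

τ/t½ = 36/44 ≈ 0.81818, so f = (1/2)^(36/44) ≈ 0.567156.
Cmin,ss = (D/Vd)·f/(1−f), so D = Cmin,ss·Vd·(1−f)/f.
D = 2 × 277 × (1−f)/f ≈ 2 × 277 × 0.76318 ≈ 422.80 mg.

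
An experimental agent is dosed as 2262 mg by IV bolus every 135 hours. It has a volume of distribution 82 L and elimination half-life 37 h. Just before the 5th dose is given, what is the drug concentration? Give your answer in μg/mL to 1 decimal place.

f = (1/2)^(τ/t½) = (1/2)^(135/37) ≈ 0.0797.
C₀ = D/Vd = 2262/82 ≈ 27.585 μg/mL.
Before the 5th dose, 4 doses have been given. Superposition: Cmin = C₀·(f + f² + … + f^4).
≈ 27.585 × (0.0797 + 0.0064 + 0.0005 + 0.0000) ≈ 27.585 × 0.0866 ≈ 2.389 μg/mL.

2.4 μg/mL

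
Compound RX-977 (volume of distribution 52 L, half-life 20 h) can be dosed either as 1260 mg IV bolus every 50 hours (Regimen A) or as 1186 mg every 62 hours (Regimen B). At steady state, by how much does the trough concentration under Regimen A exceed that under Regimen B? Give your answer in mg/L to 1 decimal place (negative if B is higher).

Regimen A: f = (1/2)^(50/20) ≈ 0.1768; Cmin,ss = (1260/52)·f/(1−f) ≈ 5.204 mg/L.
Regimen B: f = (1/2)^(62/20) ≈ 0.1166; Cmin,ss = (1186/52)·f/(1−f) ≈ 3.010 mg/L.
Difference ≈ 5.204 − 3.010 ≈ 2.194 mg/L.

2.2 mg/L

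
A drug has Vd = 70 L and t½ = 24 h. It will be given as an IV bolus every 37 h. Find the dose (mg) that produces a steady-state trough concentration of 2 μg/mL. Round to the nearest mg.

268 mg

τ/t½ = 37/24 ≈ 1.5417, so f = (1/2)^(37/24) ≈ 0.343488.
Cmin,ss = (D/Vd)·f/(1−f), so D = Cmin,ss·Vd·(1−f)/f.
D = 2 × 70 × (1−f)/f ≈ 2 × 70 × 1.91131 ≈ 267.58 mg.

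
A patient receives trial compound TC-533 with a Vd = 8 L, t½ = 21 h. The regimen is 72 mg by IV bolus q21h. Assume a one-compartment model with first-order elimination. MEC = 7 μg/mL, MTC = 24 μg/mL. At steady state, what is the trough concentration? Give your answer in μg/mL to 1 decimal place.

The dosing interval is 1 half-life, so f = 2^(−1) = 0.5.
At steady state, R = 1/(1 − 0.5) = 2/1.
Single-dose peak C₀ = D/Vd = 72/8 = 9 μg/mL.
Steady-state peak Cmax,ss = C₀·R = 9 × 2/1 ≈ 18.000 μg/mL.
Steady-state trough Cmin,ss = Cmax,ss·f ≈ 18.000 × 0.5 ≈ 9.000 μg/mL.
Trough 9.0 μg/mL vs MEC 7 μg/mL: adequate.

9.0 μg/mL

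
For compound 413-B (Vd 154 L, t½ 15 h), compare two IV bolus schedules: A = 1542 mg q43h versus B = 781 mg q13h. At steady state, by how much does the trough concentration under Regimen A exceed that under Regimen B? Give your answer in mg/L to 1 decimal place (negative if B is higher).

-4.6 mg/L

Regimen A: f = (1/2)^(43/15) ≈ 0.1371; Cmin,ss = (1542/154)·f/(1−f) ≈ 1.591 mg/L.
Regimen B: f = (1/2)^(13/15) ≈ 0.5484; Cmin,ss = (781/154)·f/(1−f) ≈ 6.158 mg/L.
Difference ≈ 1.591 − 6.158 ≈ -4.567 mg/L.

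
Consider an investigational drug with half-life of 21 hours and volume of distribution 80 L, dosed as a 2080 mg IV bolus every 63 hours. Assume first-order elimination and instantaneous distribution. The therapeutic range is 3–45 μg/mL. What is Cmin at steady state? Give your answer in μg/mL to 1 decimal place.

τ = 63 h = 3 half-lives, so f = (1/2)^3 = 0.125.
Accumulation ratio R = 1/(1 − f) = 1/0.875 = 8/7.
Single-dose peak C₀ = D/Vd = 2080/80 = 26 μg/mL.
Steady-state peak Cmax,ss = C₀·R = 26 × 8/7 ≈ 29.714 μg/mL.
Steady-state trough Cmin,ss = Cmax,ss·f ≈ 29.714 × 0.125 ≈ 3.714 μg/mL.
Trough 3.7 μg/mL vs MEC 3 μg/mL: adequate.

3.7 μg/mL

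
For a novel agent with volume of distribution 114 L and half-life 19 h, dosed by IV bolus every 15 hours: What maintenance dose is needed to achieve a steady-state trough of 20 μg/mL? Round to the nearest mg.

1661 mg

τ/t½ = 15/19 ≈ 0.78947, so f = (1/2)^(15/19) ≈ 0.578555.
Cmin,ss = (D/Vd)·f/(1−f), so D = Cmin,ss·Vd·(1−f)/f.
D = 20 × 114 × (1−f)/f ≈ 20 × 114 × 0.72844 ≈ 1660.84 mg.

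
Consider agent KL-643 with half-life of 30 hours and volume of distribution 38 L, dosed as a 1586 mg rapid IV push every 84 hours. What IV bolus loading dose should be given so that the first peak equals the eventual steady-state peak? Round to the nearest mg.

f = (1/2)^(84/30) ≈ 0.143587; accumulation ratio R = 1/(1−f) ≈ 1.16766.
Loading dose to hit Cmax,ss on first dose: D_load = D_maint·R ≈ 1586 × 1.16766 ≈ 1851.91 mg.

1852 mg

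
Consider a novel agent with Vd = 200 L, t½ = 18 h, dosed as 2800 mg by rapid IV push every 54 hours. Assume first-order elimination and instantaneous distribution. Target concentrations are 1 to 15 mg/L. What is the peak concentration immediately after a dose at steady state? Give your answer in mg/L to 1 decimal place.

The dosing interval is 3 half-lives, so f = 2^(−3) = 0.125.
Accumulation ratio R = 1/(1 − f) = 1/0.875 = 8/7.
Single-dose peak C₀ = D/Vd = 2800/200 = 14 mg/L.
Steady-state peak Cmax,ss = C₀·R = 14 × 8/7 ≈ 16.000 mg/L.
Peak 16.0 mg/L vs MTC 15 mg/L: exceeds toxic threshold.

16.0 mg/L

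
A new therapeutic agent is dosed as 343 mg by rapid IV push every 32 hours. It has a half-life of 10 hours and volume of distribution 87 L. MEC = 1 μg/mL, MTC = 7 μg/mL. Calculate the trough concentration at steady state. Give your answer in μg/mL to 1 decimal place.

k = ln2/t½ = ln2/10 ≈ 0.069315 h⁻¹; fraction remaining f = e^(−kτ) = e^(−0.069315×32) ≈ 0.1088.
At steady state, accumulation factor R = 1/(1 − e^(−kτ)) ≈ 1.1221.
Each bolus raises the concentration by D/Vd = 343/87 ≈ 3.943 μg/mL.
Steady-state peak Cmax,ss = C₀·R ≈ 3.943 × 1.1221 ≈ 4.424 μg/mL.
Steady-state trough Cmin,ss = Cmax,ss·f ≈ 4.424 × 0.1088 ≈ 0.481 μg/mL.
Trough 0.5 μg/mL vs MEC 1 μg/mL: subtherapeutic.

0.5 μg/mL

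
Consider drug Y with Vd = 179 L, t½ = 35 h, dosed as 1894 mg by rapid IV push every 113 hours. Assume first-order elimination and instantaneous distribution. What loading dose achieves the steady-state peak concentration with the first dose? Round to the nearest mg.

f = (1/2)^(113/35) ≈ 0.106685; accumulation ratio R = 1/(1−f) ≈ 1.11943.
Loading dose to hit Cmax,ss on first dose: D_load = D_maint·R ≈ 1894 × 1.11943 ≈ 2120.20 mg.

2120 mg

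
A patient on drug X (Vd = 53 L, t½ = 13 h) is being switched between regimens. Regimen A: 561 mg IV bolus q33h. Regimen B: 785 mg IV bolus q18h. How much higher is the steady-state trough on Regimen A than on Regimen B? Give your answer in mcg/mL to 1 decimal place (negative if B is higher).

-7.0 mcg/mL

Regimen A: f = (1/2)^(33/13) ≈ 0.1721; Cmin,ss = (561/53)·f/(1−f) ≈ 2.200 mcg/mL.
Regimen B: f = (1/2)^(18/13) ≈ 0.3830; Cmin,ss = (785/53)·f/(1−f) ≈ 9.194 mcg/mL.
Difference ≈ 2.200 − 9.194 ≈ -6.994 mcg/mL.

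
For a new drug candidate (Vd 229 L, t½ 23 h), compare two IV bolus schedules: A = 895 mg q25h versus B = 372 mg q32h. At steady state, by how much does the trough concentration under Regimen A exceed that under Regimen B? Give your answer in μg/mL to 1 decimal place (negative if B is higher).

Regimen A: f = (1/2)^(25/23) ≈ 0.4708; Cmin,ss = (895/229)·f/(1−f) ≈ 3.477 μg/mL.
Regimen B: f = (1/2)^(32/23) ≈ 0.3812; Cmin,ss = (372/229)·f/(1−f) ≈ 1.001 μg/mL.
Difference ≈ 3.477 − 1.001 ≈ 2.476 μg/mL.

2.5 μg/mL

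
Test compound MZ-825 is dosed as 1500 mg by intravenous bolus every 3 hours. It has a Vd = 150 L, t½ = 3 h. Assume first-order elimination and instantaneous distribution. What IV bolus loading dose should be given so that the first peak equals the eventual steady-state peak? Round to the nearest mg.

3000 mg

f = (1/2)^(3/3) ≈ 0.500000; accumulation ratio R = 1/(1−f) ≈ 2.00000.
Loading dose to hit Cmax,ss on first dose: D_load = D_maint·R ≈ 1500 × 2.00000 ≈ 3000.00 mg.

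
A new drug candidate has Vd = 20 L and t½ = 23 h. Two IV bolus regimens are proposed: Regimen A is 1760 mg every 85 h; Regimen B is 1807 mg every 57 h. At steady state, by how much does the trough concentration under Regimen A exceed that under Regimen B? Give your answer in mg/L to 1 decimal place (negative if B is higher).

Regimen A: f = (1/2)^(85/23) ≈ 0.0772; Cmin,ss = (1760/20)·f/(1−f) ≈ 7.362 mg/L.
Regimen B: f = (1/2)^(57/23) ≈ 0.1795; Cmin,ss = (1807/20)·f/(1−f) ≈ 19.766 mg/L.
Difference ≈ 7.362 − 19.766 ≈ -12.404 mg/L.

-12.4 mg/L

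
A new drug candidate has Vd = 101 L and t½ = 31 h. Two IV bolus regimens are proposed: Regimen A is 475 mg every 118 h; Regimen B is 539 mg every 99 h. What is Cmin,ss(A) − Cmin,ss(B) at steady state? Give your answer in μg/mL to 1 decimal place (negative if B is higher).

Regimen A: f = (1/2)^(118/31) ≈ 0.0715; Cmin,ss = (475/101)·f/(1−f) ≈ 0.362 μg/mL.
Regimen B: f = (1/2)^(99/31) ≈ 0.1093; Cmin,ss = (539/101)·f/(1−f) ≈ 0.655 μg/mL.
Difference ≈ 0.362 − 0.655 ≈ -0.293 μg/mL.

-0.3 μg/mL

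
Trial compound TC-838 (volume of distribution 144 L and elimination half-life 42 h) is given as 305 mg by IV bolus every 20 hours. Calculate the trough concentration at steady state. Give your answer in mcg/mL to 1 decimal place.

5.4 mcg/mL

τ/t½ = 20/42 ≈ 0.47619, so fraction remaining f = (1/2)^(20/42) ≈ 0.7189.
Single-dose peak C₀ = D/Vd = 305/144 ≈ 2.118 mcg/mL.
Steady-state trough Cmin,ss = C₀·f/(1−f) ≈ 2.118 × 0.7189/0.2811 ≈ 5.417 mcg/mL.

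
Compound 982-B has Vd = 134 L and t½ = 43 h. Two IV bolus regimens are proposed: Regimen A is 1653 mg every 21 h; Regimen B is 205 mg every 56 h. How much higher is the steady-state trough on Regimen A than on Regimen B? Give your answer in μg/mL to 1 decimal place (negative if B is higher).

Regimen A: f = (1/2)^(21/43) ≈ 0.7128; Cmin,ss = (1653/134)·f/(1−f) ≈ 30.616 μg/mL.
Regimen B: f = (1/2)^(56/43) ≈ 0.4055; Cmin,ss = (205/134)·f/(1−f) ≈ 1.043 μg/mL.
Difference ≈ 30.616 − 1.043 ≈ 29.573 μg/mL.

29.6 μg/mL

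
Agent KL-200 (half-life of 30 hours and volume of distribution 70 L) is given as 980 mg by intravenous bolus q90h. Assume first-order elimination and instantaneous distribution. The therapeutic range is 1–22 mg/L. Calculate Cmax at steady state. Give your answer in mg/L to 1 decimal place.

16.0 mg/L

τ = 90 h = 3 half-lives, so f = (1/2)^3 = 0.125.
At steady state, R = 1/(1 − 0.125) = 8/7.
Single-dose peak C₀ = D/Vd = 980/70 = 14 mg/L.
Steady-state peak Cmax,ss = C₀·R = 14 × 8/7 ≈ 16.000 mg/L.
Peak 16.0 mg/L vs MTC 22 mg/L: below toxic threshold.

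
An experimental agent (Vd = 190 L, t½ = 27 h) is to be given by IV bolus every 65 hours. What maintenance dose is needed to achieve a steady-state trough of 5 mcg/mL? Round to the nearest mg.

4090 mg

τ/t½ = 65/27 ≈ 2.4074, so f = (1/2)^(65/27) ≈ 0.188494.
Cmin,ss = (D/Vd)·f/(1−f), so D = Cmin,ss·Vd·(1−f)/f.
D = 5 × 190 × (1−f)/f ≈ 5 × 190 × 4.30521 ≈ 4089.95 mg.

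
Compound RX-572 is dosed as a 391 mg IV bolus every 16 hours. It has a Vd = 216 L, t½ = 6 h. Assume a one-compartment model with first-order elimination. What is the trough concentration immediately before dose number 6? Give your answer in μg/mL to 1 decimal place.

0.3 μg/mL

f = (1/2)^(τ/t½) = (1/2)^(16/6) ≈ 0.1575.
C₀ = D/Vd = 391/216 ≈ 1.810 μg/mL.
Before the 6th dose, 5 doses have been given. Superposition: Cmin = C₀·(f + f² + … + f^5).
≈ 1.810 × (0.1575 + 0.0248 + 0.0039 + 0.0006 + 0.0001) ≈ 1.810 × 0.1869 ≈ 0.338 μg/mL.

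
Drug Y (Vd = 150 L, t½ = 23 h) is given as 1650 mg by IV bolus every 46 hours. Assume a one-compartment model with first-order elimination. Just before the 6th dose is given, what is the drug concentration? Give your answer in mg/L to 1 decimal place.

f = (1/2)^(τ/t½) = (1/2)^(46/23) ≈ 0.2500.
C₀ = D/Vd = 1650/150 ≈ 11.000 mg/L.
Before the 6th dose, 5 doses have been given. Superposition: Cmin = C₀·(f + f² + … + f^5).
≈ 11.000 × (0.2500 + 0.0625 + 0.0156 + 0.0039 + 0.0010) ≈ 11.000 × 0.3330 ≈ 3.663 mg/L.

3.7 mg/L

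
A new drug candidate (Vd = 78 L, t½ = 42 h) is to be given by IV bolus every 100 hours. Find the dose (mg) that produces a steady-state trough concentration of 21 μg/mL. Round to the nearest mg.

6894 mg

τ/t½ = 100/42 ≈ 2.381, so f = (1/2)^(100/42) ≈ 0.191983.
Cmin,ss = (D/Vd)·f/(1−f), so D = Cmin,ss·Vd·(1−f)/f.
D = 21 × 78 × (1−f)/f ≈ 21 × 78 × 4.20879 ≈ 6894.00 mg.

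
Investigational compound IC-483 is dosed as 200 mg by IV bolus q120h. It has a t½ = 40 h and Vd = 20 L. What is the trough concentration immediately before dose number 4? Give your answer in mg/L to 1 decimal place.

f = (1/2)^(τ/t½) = (1/2)^(120/40) ≈ 0.1250.
C₀ = D/Vd = 200/20 ≈ 10.000 mg/L.
Before the 4th dose, 3 doses have been given. Superposition: Cmin = C₀·(f + f² + … + f^3).
≈ 10.000 × (0.1250 + 0.0156 + 0.0020) ≈ 10.000 × 0.1426 ≈ 1.426 mg/L.

1.4 mg/L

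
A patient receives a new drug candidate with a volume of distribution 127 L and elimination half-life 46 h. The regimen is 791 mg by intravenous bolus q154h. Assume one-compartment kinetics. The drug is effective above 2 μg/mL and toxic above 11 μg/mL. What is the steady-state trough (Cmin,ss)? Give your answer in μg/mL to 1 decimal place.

Over one 154-h interval, 154/46 ≈ 3.3478 half-lives elapse, leaving f ≈ 0.0982 of each dose.
Each bolus raises the concentration by D/Vd = 791/127 ≈ 6.228 μg/mL.
Steady-state trough Cmin,ss = C₀·f/(1−f) ≈ 6.228 × 0.0982/0.9018 ≈ 0.678 μg/mL.
Trough 0.7 μg/mL vs MEC 2 μg/mL: subtherapeutic.

0.7 μg/mL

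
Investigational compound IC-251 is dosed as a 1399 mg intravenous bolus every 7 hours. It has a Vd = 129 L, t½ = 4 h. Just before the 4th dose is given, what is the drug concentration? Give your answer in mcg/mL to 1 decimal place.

4.5 mcg/mL

f = (1/2)^(τ/t½) = (1/2)^(7/4) ≈ 0.2973.
C₀ = D/Vd = 1399/129 ≈ 10.845 mcg/mL.
Before the 4th dose, 3 doses have been given. Superposition: Cmin = C₀·(f + f² + … + f^3).
≈ 10.845 × (0.2973 + 0.0884 + 0.0263) ≈ 10.845 × 0.4120 ≈ 4.468 mcg/mL.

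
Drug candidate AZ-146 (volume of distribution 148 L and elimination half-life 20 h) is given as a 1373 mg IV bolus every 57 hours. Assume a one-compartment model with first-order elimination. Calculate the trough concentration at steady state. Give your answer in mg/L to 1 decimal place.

1.5 mg/L

τ/t½ = 57/20 ≈ 2.85, so fraction remaining f = (1/2)^(57/20) ≈ 0.1387.
Accumulation ratio R = 1/(1 − f) ≈ 1/0.8613 ≈ 1.1610.
Each bolus raises the concentration by D/Vd = 1373/148 ≈ 9.277 mg/L.
Cmax,ss = C₀/(1 − f) ≈ 9.277/0.8613 ≈ 10.771 mg/L.
One interval later, Cmin,ss = Cmax,ss·e^(−kτ) ≈ 10.771 × 0.1387 ≈ 1.494 mg/L.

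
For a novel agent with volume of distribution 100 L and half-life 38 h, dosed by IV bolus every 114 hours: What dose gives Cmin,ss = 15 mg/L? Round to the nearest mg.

τ/t½ = 114/38 ≈ 3, so f = (1/2)^(114/38) ≈ 0.125000.
Cmin,ss = (D/Vd)·f/(1−f), so D = Cmin,ss·Vd·(1−f)/f.
D = 15 × 100 × (1−f)/f ≈ 15 × 100 × 7.00000 ≈ 10500.00 mg.

10500 mg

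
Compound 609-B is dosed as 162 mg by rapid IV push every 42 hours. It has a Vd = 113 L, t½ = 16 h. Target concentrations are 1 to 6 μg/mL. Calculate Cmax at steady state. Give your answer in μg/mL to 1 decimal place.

1.7 μg/mL

k = ln2/t½ = ln2/16 ≈ 0.043322 h⁻¹; fraction remaining f = e^(−kτ) = e^(−0.043322×42) ≈ 0.1621.
Accumulation ratio R = 1/(1 − f) ≈ 1/0.8379 ≈ 1.1935.
Each bolus raises the concentration by D/Vd = 162/113 ≈ 1.434 μg/mL.
Cmax,ss = C₀/(1 − f) ≈ 1.434/0.8379 ≈ 1.711 μg/mL.
Peak 1.7 μg/mL vs MTC 6 μg/mL: below toxic threshold.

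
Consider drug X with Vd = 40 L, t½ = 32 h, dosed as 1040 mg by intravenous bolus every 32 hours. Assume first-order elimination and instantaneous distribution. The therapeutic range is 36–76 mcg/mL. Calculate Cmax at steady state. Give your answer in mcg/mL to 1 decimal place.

52.0 mcg/mL

τ = 32 h = 1 half-life, so f = (1/2)^1 = 0.5.
At steady state, R = 1/(1 − 0.5) = 2/1.
Single-dose peak C₀ = D/Vd = 1040/40 = 26 mcg/mL.
Steady-state peak Cmax,ss = C₀·R = 26 × 2/1 ≈ 52.000 mcg/mL.
Peak 52.0 mcg/mL vs MTC 76 mcg/mL: below toxic threshold.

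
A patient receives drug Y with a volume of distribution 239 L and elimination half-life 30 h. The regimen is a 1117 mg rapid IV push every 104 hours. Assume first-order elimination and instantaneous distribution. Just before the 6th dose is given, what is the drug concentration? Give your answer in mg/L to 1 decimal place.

0.5 mg/L

f = (1/2)^(τ/t½) = (1/2)^(104/30) ≈ 0.0905.
C₀ = D/Vd = 1117/239 ≈ 4.674 mg/L.
Before the 6th dose, 5 doses have been given. Superposition: Cmin = C₀·(f + f² + … + f^5).
≈ 4.674 × (0.0905 + 0.0082 + 0.0007 + 0.0001 + 0.0000) ≈ 4.674 × 0.0995 ≈ 0.465 mg/L.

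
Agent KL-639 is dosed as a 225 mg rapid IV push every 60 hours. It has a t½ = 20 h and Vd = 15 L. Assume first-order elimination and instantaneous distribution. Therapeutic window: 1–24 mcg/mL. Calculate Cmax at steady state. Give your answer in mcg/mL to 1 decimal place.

τ = 60 h = 3 half-lives, so f = (1/2)^3 = 0.125.
At steady state, R = 1/(1 − 0.125) = 8/7.
Single-dose peak C₀ = D/Vd = 225/15 = 15 mcg/mL.
Steady-state peak Cmax,ss = C₀·R = 15 × 8/7 ≈ 17.143 mcg/mL.
Peak 17.1 mcg/mL vs MTC 24 mcg/mL: below toxic threshold.

17.1 mcg/mL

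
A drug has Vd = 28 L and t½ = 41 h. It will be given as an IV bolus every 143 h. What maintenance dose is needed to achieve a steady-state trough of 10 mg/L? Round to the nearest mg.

2861 mg

τ/t½ = 143/41 ≈ 3.4878, so f = (1/2)^(143/41) ≈ 0.089139.
Cmin,ss = (D/Vd)·f/(1−f), so D = Cmin,ss·Vd·(1−f)/f.
D = 10 × 28 × (1−f)/f ≈ 10 × 28 × 10.21843 ≈ 2861.16 mg.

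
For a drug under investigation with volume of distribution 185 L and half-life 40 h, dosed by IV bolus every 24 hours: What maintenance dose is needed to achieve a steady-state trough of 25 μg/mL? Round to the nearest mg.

2385 mg

τ/t½ = 24/40 ≈ 0.6, so f = (1/2)^(24/40) ≈ 0.659754.
Cmin,ss = (D/Vd)·f/(1−f), so D = Cmin,ss·Vd·(1−f)/f.
D = 25 × 185 × (1−f)/f ≈ 25 × 185 × 0.51572 ≈ 2385.20 mg.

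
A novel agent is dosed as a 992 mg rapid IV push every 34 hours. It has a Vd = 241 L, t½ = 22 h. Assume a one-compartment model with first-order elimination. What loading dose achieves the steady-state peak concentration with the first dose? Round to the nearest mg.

1509 mg

f = (1/2)^(34/22) ≈ 0.342588; accumulation ratio R = 1/(1−f) ≈ 1.52112.
Loading dose to hit Cmax,ss on first dose: D_load = D_maint·R ≈ 992 × 1.52112 ≈ 1508.95 mg.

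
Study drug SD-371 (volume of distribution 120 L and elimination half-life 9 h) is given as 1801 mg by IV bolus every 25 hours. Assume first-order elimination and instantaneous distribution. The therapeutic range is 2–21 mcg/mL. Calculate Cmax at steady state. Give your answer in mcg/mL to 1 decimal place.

17.6 mcg/mL

τ/t½ = 25/9 ≈ 2.7778, so fraction remaining f = (1/2)^(25/9) ≈ 0.1458.
Accumulation ratio R = 1/(1 − f) ≈ 1/0.8542 ≈ 1.1707.
Each bolus raises the concentration by D/Vd = 1801/120 ≈ 15.008 mcg/mL.
Cmax,ss = C₀/(1 − f) ≈ 15.008/0.8542 ≈ 17.570 mcg/mL.
Peak 17.6 mcg/mL vs MTC 21 mcg/mL: below toxic threshold.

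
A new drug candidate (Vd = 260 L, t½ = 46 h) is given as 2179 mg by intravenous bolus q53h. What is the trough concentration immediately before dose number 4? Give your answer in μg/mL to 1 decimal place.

f = (1/2)^(τ/t½) = (1/2)^(53/46) ≈ 0.4499.
C₀ = D/Vd = 2179/260 ≈ 8.381 μg/mL.
Before the 4th dose, 3 doses have been given. Superposition: Cmin = C₀·(f + f² + … + f^3).
≈ 8.381 × (0.4499 + 0.2024 + 0.0911) ≈ 8.381 × 0.7434 ≈ 6.230 μg/mL.

6.2 μg/mL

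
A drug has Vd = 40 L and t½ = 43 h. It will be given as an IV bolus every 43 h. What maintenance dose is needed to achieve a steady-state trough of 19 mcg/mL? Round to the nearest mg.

τ/t½ = 43/43 ≈ 1, so f = (1/2)^(43/43) ≈ 0.500000.
Cmin,ss = (D/Vd)·f/(1−f), so D = Cmin,ss·Vd·(1−f)/f.
D = 19 × 40 × (1−f)/f ≈ 19 × 40 × 1.00000 ≈ 760.00 mg.

760 mg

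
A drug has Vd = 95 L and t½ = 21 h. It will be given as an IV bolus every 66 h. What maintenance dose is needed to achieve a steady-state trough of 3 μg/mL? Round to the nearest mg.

2232 mg

τ/t½ = 66/21 ≈ 3.1429, so f = (1/2)^(66/21) ≈ 0.113215.
Cmin,ss = (D/Vd)·f/(1−f), so D = Cmin,ss·Vd·(1−f)/f.
D = 3 × 95 × (1−f)/f ≈ 3 × 95 × 7.83275 ≈ 2232.33 mg.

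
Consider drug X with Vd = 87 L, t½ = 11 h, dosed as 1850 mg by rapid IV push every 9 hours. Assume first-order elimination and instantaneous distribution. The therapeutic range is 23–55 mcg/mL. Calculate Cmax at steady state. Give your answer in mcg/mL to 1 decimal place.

49.1 mcg/mL

k = ln2/t½ = ln2/11 ≈ 0.063013 h⁻¹; fraction remaining f = e^(−kτ) = e^(−0.063013×9) ≈ 0.5672.
At steady state, accumulation factor R = 1/(1 − e^(−kτ)) ≈ 2.3105.
Single-dose peak C₀ = D/Vd = 1850/87 ≈ 21.264 mcg/mL.
Steady-state peak Cmax,ss = C₀·R ≈ 21.264 × 2.3105 ≈ 49.130 mcg/mL.
Peak 49.1 mcg/mL vs MTC 55 mcg/mL: below toxic threshold.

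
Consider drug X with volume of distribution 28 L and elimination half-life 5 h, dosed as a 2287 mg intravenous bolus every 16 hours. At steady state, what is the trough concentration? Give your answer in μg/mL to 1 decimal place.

τ/t½ = 16/5 ≈ 3.2, so fraction remaining f = (1/2)^(16/5) ≈ 0.1088.
Accumulation ratio R = 1/(1 − f) ≈ 1/0.8912 ≈ 1.1221.
Single-dose peak C₀ = D/Vd = 2287/28 ≈ 81.679 μg/mL.
Steady-state peak Cmax,ss = C₀·R ≈ 81.679 × 1.1221 ≈ 91.652 μg/mL.
Steady-state trough Cmin,ss = Cmax,ss·f ≈ 91.652 × 0.1088 ≈ 9.972 μg/mL.

10.0 μg/mL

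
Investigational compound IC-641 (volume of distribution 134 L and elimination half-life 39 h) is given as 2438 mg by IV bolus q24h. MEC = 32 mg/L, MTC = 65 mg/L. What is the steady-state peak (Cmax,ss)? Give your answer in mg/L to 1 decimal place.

k = ln2/t½ = ln2/39 ≈ 0.017773 h⁻¹; fraction remaining f = e^(−kτ) = e^(−0.017773×24) ≈ 0.6528.
Accumulation ratio R = 1/(1 − f) ≈ 1/0.3472 ≈ 2.8802.
Each bolus raises the concentration by D/Vd = 2438/134 ≈ 18.194 mg/L.
Steady-state peak Cmax,ss = C₀·R ≈ 18.194 × 2.8802 ≈ 52.402 mg/L.
Peak 52.4 mg/L vs MTC 65 mg/L: below toxic threshold.

52.4 mg/L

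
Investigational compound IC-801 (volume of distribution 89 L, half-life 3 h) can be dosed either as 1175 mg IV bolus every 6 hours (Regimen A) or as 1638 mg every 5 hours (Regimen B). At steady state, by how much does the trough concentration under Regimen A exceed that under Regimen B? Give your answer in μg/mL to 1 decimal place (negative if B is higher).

-4.1 μg/mL

Regimen A: f = (1/2)^(6/3) ≈ 0.2500; Cmin,ss = (1175/89)·f/(1−f) ≈ 4.401 μg/mL.
Regimen B: f = (1/2)^(5/3) ≈ 0.3150; Cmin,ss = (1638/89)·f/(1−f) ≈ 8.463 μg/mL.
Difference ≈ 4.401 − 8.463 ≈ -4.062 μg/mL.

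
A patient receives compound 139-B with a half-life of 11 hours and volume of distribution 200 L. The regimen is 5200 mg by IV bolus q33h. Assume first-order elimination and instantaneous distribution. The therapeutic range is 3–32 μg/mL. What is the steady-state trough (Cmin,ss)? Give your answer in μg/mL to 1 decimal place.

τ = 33 h = 3 half-lives, so f = (1/2)^3 = 0.125.
At steady state, R = 1/(1 − 0.125) = 8/7.
Single-dose peak C₀ = D/Vd = 5200/200 = 26 μg/mL.
Steady-state peak Cmax,ss = C₀·R = 26 × 8/7 ≈ 29.714 μg/mL.
Steady-state trough Cmin,ss = Cmax,ss·f ≈ 29.714 × 0.125 ≈ 3.714 μg/mL.
Trough 3.7 μg/mL vs MEC 3 μg/mL: adequate.

3.7 μg/mL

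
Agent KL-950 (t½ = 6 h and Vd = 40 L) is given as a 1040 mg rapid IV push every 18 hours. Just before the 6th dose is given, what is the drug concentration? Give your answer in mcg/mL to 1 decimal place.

3.7 mcg/mL

f = (1/2)^(τ/t½) = (1/2)^(18/6) ≈ 0.1250.
C₀ = D/Vd = 1040/40 ≈ 26.000 mcg/mL.
Before the 6th dose, 5 doses have been given. Superposition: Cmin = C₀·(f + f² + … + f^5).
≈ 26.000 × (0.1250 + 0.0156 + 0.0020 + 0.0002 + 0.0000) ≈ 26.000 × 0.1428 ≈ 3.713 mcg/mL.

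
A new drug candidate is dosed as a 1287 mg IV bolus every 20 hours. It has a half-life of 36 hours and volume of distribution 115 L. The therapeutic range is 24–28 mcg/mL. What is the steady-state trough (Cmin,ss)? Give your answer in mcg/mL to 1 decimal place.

Over one 20-h interval, 20/36 ≈ 0.55556 half-lives elapse, leaving f ≈ 0.6804 of each dose.
At steady state, accumulation factor R = 1/(1 − e^(−kτ)) ≈ 3.1289.
Each bolus raises the concentration by D/Vd = 1287/115 ≈ 11.191 mcg/mL.
Steady-state peak Cmax,ss = C₀·R ≈ 11.191 × 3.1289 ≈ 35.016 mcg/mL.
One interval later, Cmin,ss = Cmax,ss·e^(−kτ) ≈ 35.016 × 0.6804 ≈ 23.825 mcg/mL.
Trough 23.8 mcg/mL vs MEC 24 mcg/mL: subtherapeutic.

23.8 mcg/mL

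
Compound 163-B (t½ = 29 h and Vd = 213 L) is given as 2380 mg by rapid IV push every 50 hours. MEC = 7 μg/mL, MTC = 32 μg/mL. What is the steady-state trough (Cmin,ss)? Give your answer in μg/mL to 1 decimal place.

Over one 50-h interval, 50/29 ≈ 1.7241 half-lives elapse, leaving f ≈ 0.3027 of each dose.
At steady state, accumulation factor R = 1/(1 − e^(−kτ)) ≈ 1.4341.
Each bolus raises the concentration by D/Vd = 2380/213 ≈ 11.174 μg/mL.
Steady-state peak Cmax,ss = C₀·R ≈ 11.174 × 1.4341 ≈ 16.025 μg/mL.
Steady-state trough Cmin,ss = Cmax,ss·f ≈ 16.025 × 0.3027 ≈ 4.851 μg/mL.
Trough 4.9 μg/mL vs MEC 7 μg/mL: subtherapeutic.

4.9 μg/mL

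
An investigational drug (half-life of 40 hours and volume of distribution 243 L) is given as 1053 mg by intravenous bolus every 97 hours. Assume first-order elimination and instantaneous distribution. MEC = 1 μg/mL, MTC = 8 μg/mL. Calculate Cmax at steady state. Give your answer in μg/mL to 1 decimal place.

k = ln2/t½ = ln2/40 ≈ 0.017329 h⁻¹; fraction remaining f = e^(−kτ) = e^(−0.017329×97) ≈ 0.1862.
At steady state, accumulation factor R = 1/(1 − e^(−kτ)) ≈ 1.2288.
Single-dose peak C₀ = D/Vd = 1053/243 ≈ 4.333 μg/mL.
Steady-state peak Cmax,ss = C₀·R ≈ 4.333 × 1.2288 ≈ 5.324 μg/mL.
Peak 5.3 μg/mL vs MTC 8 μg/mL: below toxic threshold.

5.3 μg/mL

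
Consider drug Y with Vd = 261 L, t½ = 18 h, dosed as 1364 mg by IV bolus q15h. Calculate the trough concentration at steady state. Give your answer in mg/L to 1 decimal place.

6.7 mg/L

τ/t½ = 15/18 ≈ 0.83333, so fraction remaining f = (1/2)^(15/18) ≈ 0.5612.
Single-dose peak C₀ = D/Vd = 1364/261 ≈ 5.226 mg/L.
Steady-state trough Cmin,ss = C₀·f/(1−f) ≈ 5.226 × 0.5612/0.4388 ≈ 6.684 mg/L.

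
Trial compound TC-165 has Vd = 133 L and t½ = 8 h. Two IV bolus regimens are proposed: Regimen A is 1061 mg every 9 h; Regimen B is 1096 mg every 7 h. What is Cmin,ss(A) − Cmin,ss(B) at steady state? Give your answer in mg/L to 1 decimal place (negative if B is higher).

-3.1 mg/L

Regimen A: f = (1/2)^(9/8) ≈ 0.4585; Cmin,ss = (1061/133)·f/(1−f) ≈ 6.755 mg/L.
Regimen B: f = (1/2)^(7/8) ≈ 0.5453; Cmin,ss = (1096/133)·f/(1−f) ≈ 9.883 mg/L.
Difference ≈ 6.755 − 9.883 ≈ -3.128 mg/L.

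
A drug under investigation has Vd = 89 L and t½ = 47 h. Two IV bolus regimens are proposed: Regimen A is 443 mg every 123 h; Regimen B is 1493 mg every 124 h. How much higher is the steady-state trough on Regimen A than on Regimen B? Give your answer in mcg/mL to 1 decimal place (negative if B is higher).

-2.2 mcg/mL

Regimen A: f = (1/2)^(123/47) ≈ 0.1630; Cmin,ss = (443/89)·f/(1−f) ≈ 0.969 mcg/mL.
Regimen B: f = (1/2)^(124/47) ≈ 0.1606; Cmin,ss = (1493/89)·f/(1−f) ≈ 3.210 mcg/mL.
Difference ≈ 0.969 − 3.210 ≈ -2.241 mcg/mL.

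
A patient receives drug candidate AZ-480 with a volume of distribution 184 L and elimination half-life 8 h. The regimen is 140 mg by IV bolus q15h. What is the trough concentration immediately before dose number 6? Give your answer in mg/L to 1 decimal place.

f = (1/2)^(τ/t½) = (1/2)^(15/8) ≈ 0.2726.
C₀ = D/Vd = 140/184 ≈ 0.761 mg/L.
Before the 6th dose, 5 doses have been given. Superposition: Cmin = C₀·(f + f² + … + f^5).
≈ 0.761 × (0.2726 + 0.0743 + 0.0203 + 0.0055 + 0.0015) ≈ 0.761 × 0.3742 ≈ 0.285 mg/L.

0.3 mg/L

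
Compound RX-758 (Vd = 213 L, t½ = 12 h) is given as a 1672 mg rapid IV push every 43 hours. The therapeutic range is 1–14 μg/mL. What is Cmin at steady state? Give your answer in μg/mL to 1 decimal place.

k = ln2/t½ = ln2/12 ≈ 0.057762 h⁻¹; fraction remaining f = e^(−kτ) = e^(−0.057762×43) ≈ 0.0834.
Each bolus raises the concentration by D/Vd = 1672/213 ≈ 7.850 μg/mL.
Steady-state trough Cmin,ss = C₀·f/(1−f) ≈ 7.850 × 0.0834/0.9166 ≈ 0.714 μg/mL.
Trough 0.7 μg/mL vs MEC 1 μg/mL: subtherapeutic.

0.7 μg/mL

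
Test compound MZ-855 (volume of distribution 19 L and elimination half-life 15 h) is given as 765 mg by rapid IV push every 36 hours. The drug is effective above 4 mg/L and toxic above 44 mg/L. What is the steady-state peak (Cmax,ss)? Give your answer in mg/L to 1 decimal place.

Over one 36-h interval, 36/15 ≈ 2.4 half-lives elapse, leaving f ≈ 0.1895 of each dose.
Accumulation ratio R = 1/(1 − f) ≈ 1/0.8105 ≈ 1.2338.
Each bolus raises the concentration by D/Vd = 765/19 ≈ 40.263 mg/L.
Cmax,ss = C₀/(1 − f) ≈ 40.263/0.8105 ≈ 49.677 mg/L.
Peak 49.7 mg/L vs MTC 44 mg/L: exceeds toxic threshold.

49.7 mg/L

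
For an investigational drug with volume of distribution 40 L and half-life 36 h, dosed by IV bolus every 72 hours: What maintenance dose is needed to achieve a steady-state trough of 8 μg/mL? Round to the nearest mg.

960 mg

τ/t½ = 72/36 ≈ 2, so f = (1/2)^(72/36) ≈ 0.250000.
Cmin,ss = (D/Vd)·f/(1−f), so D = Cmin,ss·Vd·(1−f)/f.
D = 8 × 40 × (1−f)/f ≈ 8 × 40 × 3.00000 ≈ 960.00 mg.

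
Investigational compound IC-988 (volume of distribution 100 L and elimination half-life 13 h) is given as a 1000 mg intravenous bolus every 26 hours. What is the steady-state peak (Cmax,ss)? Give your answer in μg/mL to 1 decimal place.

The dosing interval is 2 half-lives, so f = 2^(−2) = 0.25.
Accumulation ratio R = 1/(1 − f) = 1/0.75 = 4/3.
Single-dose peak C₀ = D/Vd = 1000/100 = 10 μg/mL.
Steady-state peak Cmax,ss = C₀·R = 10 × 4/3 ≈ 13.333 μg/mL.

13.3 μg/mL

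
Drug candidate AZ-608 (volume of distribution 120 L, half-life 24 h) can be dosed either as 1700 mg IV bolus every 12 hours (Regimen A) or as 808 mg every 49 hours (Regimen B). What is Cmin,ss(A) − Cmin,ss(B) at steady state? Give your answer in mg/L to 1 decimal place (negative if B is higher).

32.0 mg/L

Regimen A: f = (1/2)^(12/24) ≈ 0.7071; Cmin,ss = (1700/120)·f/(1−f) ≈ 34.200 mg/L.
Regimen B: f = (1/2)^(49/24) ≈ 0.2429; Cmin,ss = (808/120)·f/(1−f) ≈ 2.160 mg/L.
Difference ≈ 34.200 − 2.160 ≈ 32.040 mg/L.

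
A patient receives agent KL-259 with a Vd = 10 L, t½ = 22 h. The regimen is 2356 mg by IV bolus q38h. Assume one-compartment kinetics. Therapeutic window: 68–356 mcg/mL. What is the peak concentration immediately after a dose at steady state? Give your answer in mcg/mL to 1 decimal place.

337.5 mcg/mL

Over one 38-h interval, 38/22 ≈ 1.7273 half-lives elapse, leaving f ≈ 0.3020 of each dose.
At steady state, accumulation factor R = 1/(1 − e^(−kτ)) ≈ 1.4327.
Each bolus raises the concentration by D/Vd = 2356/10 ≈ 235.600 mcg/mL.
Cmax,ss = C₀/(1 − f) ≈ 235.600/0.6980 ≈ 337.536 mcg/mL.
Peak 337.5 mcg/mL vs MTC 356 mcg/mL: below toxic threshold.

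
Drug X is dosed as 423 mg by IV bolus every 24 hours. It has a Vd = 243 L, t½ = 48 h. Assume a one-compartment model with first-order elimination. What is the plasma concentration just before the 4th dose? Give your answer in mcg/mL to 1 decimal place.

f = (1/2)^(τ/t½) = (1/2)^(24/48) ≈ 0.7071.
C₀ = D/Vd = 423/243 ≈ 1.741 mcg/mL.
Before the 4th dose, 3 doses have been given. Superposition: Cmin = C₀·(f + f² + … + f^3).
≈ 1.741 × (0.7071 + 0.5000 + 0.3535) ≈ 1.741 × 1.5606 ≈ 2.717 mcg/mL.

2.7 mcg/mL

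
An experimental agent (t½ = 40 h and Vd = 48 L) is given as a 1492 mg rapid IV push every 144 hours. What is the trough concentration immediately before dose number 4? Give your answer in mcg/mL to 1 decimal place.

f = (1/2)^(τ/t½) = (1/2)^(144/40) ≈ 0.0825.
C₀ = D/Vd = 1492/48 ≈ 31.083 mcg/mL.
Before the 4th dose, 3 doses have been given. Superposition: Cmin = C₀·(f + f² + … + f^3).
≈ 31.083 × (0.0825 + 0.0068 + 0.0006) ≈ 31.083 × 0.0899 ≈ 2.794 mcg/mL.

2.8 mcg/mL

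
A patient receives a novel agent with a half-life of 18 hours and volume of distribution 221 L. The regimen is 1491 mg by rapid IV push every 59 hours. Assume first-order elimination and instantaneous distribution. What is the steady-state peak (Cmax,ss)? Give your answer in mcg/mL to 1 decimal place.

7.5 mcg/mL

k = ln2/t½ = ln2/18 ≈ 0.038508 h⁻¹; fraction remaining f = e^(−kτ) = e^(−0.038508×59) ≈ 0.1031.
Accumulation ratio R = 1/(1 − f) ≈ 1/0.8969 ≈ 1.1150.
Single-dose peak C₀ = D/Vd = 1491/221 ≈ 6.747 mcg/mL.
Steady-state peak Cmax,ss = C₀·R ≈ 6.747 × 1.1150 ≈ 7.523 mcg/mL.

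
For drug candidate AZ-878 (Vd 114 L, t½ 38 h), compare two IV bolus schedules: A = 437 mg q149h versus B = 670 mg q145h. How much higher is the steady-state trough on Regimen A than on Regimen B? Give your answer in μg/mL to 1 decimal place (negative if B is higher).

-0.2 μg/mL

Regimen A: f = (1/2)^(149/38) ≈ 0.0660; Cmin,ss = (437/114)·f/(1−f) ≈ 0.271 μg/mL.
Regimen B: f = (1/2)^(145/38) ≈ 0.0710; Cmin,ss = (670/114)·f/(1−f) ≈ 0.449 μg/mL.
Difference ≈ 0.271 − 0.449 ≈ -0.178 μg/mL.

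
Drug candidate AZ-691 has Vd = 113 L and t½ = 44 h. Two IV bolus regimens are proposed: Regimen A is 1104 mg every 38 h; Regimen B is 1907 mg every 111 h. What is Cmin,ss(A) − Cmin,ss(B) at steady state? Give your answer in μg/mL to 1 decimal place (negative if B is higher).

8.4 μg/mL

Regimen A: f = (1/2)^(38/44) ≈ 0.5496; Cmin,ss = (1104/113)·f/(1−f) ≈ 11.922 μg/mL.
Regimen B: f = (1/2)^(111/44) ≈ 0.1740; Cmin,ss = (1907/113)·f/(1−f) ≈ 3.555 μg/mL.
Difference ≈ 11.922 − 3.555 ≈ 8.367 μg/mL.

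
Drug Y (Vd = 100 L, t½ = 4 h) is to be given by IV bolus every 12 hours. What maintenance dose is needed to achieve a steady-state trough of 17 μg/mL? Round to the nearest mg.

τ/t½ = 12/4 ≈ 3, so f = (1/2)^(12/4) ≈ 0.125000.
Cmin,ss = (D/Vd)·f/(1−f), so D = Cmin,ss·Vd·(1−f)/f.
D = 17 × 100 × (1−f)/f ≈ 17 × 100 × 7.00000 ≈ 11900.00 mg.

11900 mg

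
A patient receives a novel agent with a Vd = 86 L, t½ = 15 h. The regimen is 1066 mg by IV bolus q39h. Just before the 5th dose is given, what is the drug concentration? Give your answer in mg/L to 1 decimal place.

2.4 mg/L

f = (1/2)^(τ/t½) = (1/2)^(39/15) ≈ 0.1649.
C₀ = D/Vd = 1066/86 ≈ 12.395 mg/L.
Before the 5th dose, 4 doses have been given. Superposition: Cmin = C₀·(f + f² + … + f^4).
≈ 12.395 × (0.1649 + 0.0272 + 0.0045 + 0.0007) ≈ 12.395 × 0.1973 ≈ 2.446 mg/L.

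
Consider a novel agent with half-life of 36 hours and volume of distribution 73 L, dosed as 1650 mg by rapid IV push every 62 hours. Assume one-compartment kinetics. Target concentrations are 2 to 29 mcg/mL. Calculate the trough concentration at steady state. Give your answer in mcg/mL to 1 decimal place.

Over one 62-h interval, 62/36 ≈ 1.7222 half-lives elapse, leaving f ≈ 0.3031 of each dose.
Each bolus raises the concentration by D/Vd = 1650/73 ≈ 22.603 mcg/mL.
Steady-state trough Cmin,ss = C₀·f/(1−f) ≈ 22.603 × 0.3031/0.6969 ≈ 9.831 mcg/mL.
Trough 9.8 mcg/mL vs MEC 2 mcg/mL: adequate.

9.8 mcg/mL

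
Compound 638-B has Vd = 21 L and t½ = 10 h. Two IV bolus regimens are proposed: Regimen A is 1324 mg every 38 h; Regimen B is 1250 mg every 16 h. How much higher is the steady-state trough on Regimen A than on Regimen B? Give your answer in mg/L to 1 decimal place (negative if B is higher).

-24.4 mg/L

Regimen A: f = (1/2)^(38/10) ≈ 0.0718; Cmin,ss = (1324/21)·f/(1−f) ≈ 4.877 mg/L.
Regimen B: f = (1/2)^(16/10) ≈ 0.3299; Cmin,ss = (1250/21)·f/(1−f) ≈ 29.304 mg/L.
Difference ≈ 4.877 − 29.304 ≈ -24.427 mg/L.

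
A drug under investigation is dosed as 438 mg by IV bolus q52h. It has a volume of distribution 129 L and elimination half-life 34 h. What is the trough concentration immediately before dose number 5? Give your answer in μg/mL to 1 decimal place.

1.8 μg/mL

f = (1/2)^(τ/t½) = (1/2)^(52/34) ≈ 0.3464.
C₀ = D/Vd = 438/129 ≈ 3.395 μg/mL.
Before the 5th dose, 4 doses have been given. Superposition: Cmin = C₀·(f + f² + … + f^4).
≈ 3.395 × (0.3464 + 0.1200 + 0.0416 + 0.0144) ≈ 3.395 × 0.5224 ≈ 1.774 μg/mL.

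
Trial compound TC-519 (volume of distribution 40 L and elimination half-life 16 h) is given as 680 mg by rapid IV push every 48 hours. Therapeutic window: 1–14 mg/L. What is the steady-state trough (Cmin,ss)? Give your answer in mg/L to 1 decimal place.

2.4 mg/L

τ = 48 h = 3 half-lives, so f = (1/2)^3 = 0.125.
Accumulation ratio R = 1/(1 − f) = 1/0.875 = 8/7.
Single-dose peak C₀ = D/Vd = 680/40 = 17 mg/L.
Steady-state peak Cmax,ss = C₀·R = 17 × 8/7 ≈ 19.429 mg/L.
Steady-state trough Cmin,ss = Cmax,ss·f ≈ 19.429 × 0.125 ≈ 2.429 mg/L.
Trough 2.4 mg/L vs MEC 1 mg/L: adequate.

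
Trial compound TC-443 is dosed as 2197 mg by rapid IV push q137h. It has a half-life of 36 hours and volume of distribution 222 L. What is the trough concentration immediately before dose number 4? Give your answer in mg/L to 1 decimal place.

0.8 mg/L

f = (1/2)^(τ/t½) = (1/2)^(137/36) ≈ 0.0715.
C₀ = D/Vd = 2197/222 ≈ 9.896 mg/L.
Before the 4th dose, 3 doses have been given. Superposition: Cmin = C₀·(f + f² + … + f^3).
≈ 9.896 × (0.0715 + 0.0051 + 0.0004) ≈ 9.896 × 0.0770 ≈ 0.762 mg/L.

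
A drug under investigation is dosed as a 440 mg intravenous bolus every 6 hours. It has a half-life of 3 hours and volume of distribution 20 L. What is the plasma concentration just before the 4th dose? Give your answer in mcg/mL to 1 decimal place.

f = (1/2)^(τ/t½) = (1/2)^(6/3) ≈ 0.2500.
C₀ = D/Vd = 440/20 ≈ 22.000 mcg/mL.
Before the 4th dose, 3 doses have been given. Superposition: Cmin = C₀·(f + f² + … + f^3).
≈ 22.000 × (0.2500 + 0.0625 + 0.0156) ≈ 22.000 × 0.3281 ≈ 7.218 mcg/mL.

7.2 mcg/mL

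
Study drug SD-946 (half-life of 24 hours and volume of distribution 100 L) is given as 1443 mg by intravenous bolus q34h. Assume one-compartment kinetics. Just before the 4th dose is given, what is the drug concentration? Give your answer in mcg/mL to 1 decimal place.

f = (1/2)^(τ/t½) = (1/2)^(34/24) ≈ 0.3746.
C₀ = D/Vd = 1443/100 ≈ 14.430 mcg/mL.
Before the 4th dose, 3 doses have been given. Superposition: Cmin = C₀·(f + f² + … + f^3).
≈ 14.430 × (0.3746 + 0.1403 + 0.0526) ≈ 14.430 × 0.5675 ≈ 8.189 mcg/mL.

8.2 mcg/mL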